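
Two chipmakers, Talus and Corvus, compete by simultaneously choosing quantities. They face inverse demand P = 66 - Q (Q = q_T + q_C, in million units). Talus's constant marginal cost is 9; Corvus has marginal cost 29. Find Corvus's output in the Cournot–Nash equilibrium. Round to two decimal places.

Talus's profit: π_T = (66 - Q)q_T - (9q_T). Setting ∂π_T/∂q_T = 0: 57 - 2q_T - (q_C) = 0.
Corvus's profit: π_C = (66 - Q)q_C - (29q_C). Setting ∂π_C/∂q_C = 0: 37 - 2q_C - (q_T) = 0.
Rearranging gives the reaction functions q_T = (57 - q_C)/2 and q_C = (37 - q_T)/2.
Substituting one into the other gives q_T = 77/3 and q_C = 17/3.

5.67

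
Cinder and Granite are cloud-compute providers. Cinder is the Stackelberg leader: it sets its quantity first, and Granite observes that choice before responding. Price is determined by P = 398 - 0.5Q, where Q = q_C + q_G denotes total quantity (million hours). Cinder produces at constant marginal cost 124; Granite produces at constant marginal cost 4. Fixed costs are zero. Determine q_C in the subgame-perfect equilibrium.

154

The follower Granite best-responds to any q_C: π_G = (398 - 0.5Q)q_G - 4q_G.
Follower FOC: 394 - (1/2)q_C - q_G = 0, so q_G(q_C) = (394 - (1/2)q_C).
The leader anticipates this reaction. Substituting into P = 398 - 0.5Q gives P = 201 - (1/4)q_C, so π_C = (201 - (1/4)q_C)q_C - 124q_C.
The leader's first-order condition 77 - (1/2)q_C = 0 yields q_C = 154.
Then q_G = (394 - (1/2)·154) = 317.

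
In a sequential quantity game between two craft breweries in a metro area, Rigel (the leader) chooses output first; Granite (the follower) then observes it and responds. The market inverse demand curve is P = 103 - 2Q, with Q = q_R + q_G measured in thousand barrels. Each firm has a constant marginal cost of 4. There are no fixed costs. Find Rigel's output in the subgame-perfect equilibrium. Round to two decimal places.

Solve by backward induction. Given q_R, the follower Granite maximises π_G = (103 - 2q_R - 2q_G)q_G - 4q_G.
Setting the follower's marginal profit to zero, 99 - 2q_R - 4q_G = 0, i.e. q_G = (99 - 2q_R)/4.
The leader anticipates this reaction. Substituting into P = 103 - 2Q gives P = 107/2 - q_R, so π_R = (107/2 - q_R)q_R - 4q_R.
Leader FOC: 99/2 - 2q_R = 0, so q_R = 99/4.
Then q_G = (99 - 2·(99/4))/4 = 99/8.

24.75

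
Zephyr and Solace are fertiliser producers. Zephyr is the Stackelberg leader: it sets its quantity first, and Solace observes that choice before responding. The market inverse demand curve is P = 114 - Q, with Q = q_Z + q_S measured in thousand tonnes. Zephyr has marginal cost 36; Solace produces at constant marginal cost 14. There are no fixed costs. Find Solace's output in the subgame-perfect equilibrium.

Solve by backward induction. Given q_Z, the follower Solace maximises π_S = (114 - q_Z - q_S)q_S - 14q_S.
Follower FOC: 100 - q_Z - 2q_S = 0, so q_S(q_Z) = (100 - q_Z)/2.
Zephyr substitutes q_S(q_Z) into its own profit: π_Z = q_Z(114 - q_Z - (100 - q_Z)/2) - 36q_Z = (64 - (1/2)q_Z)q_Z - 36q_Z.
The leader's first-order condition 28 - q_Z = 0 yields q_Z = 28.
Then q_S = (100 - 28)/2 = 36.

36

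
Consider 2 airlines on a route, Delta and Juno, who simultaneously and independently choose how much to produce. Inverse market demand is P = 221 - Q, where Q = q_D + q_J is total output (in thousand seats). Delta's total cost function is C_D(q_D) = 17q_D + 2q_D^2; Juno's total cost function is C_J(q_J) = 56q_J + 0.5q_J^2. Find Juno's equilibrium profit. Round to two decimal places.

3206.55

Delta's profit: π_D = (221 - Q)q_D - (17q_D + 2q_D²). Setting ∂π_D/∂q_D = 0: 204 - 6q_D - (q_J) = 0.
Juno's profit: π_J = (221 - Q)q_J - (56q_J + (1/2)q_J²). Setting ∂π_J/∂q_J = 0: 165 - 3q_J - (q_D) = 0.
Best responses: q_D = (204 - q_J)/6, q_J = (165 - q_D)/3.
Solving the pair: q_D = 447/17, q_J = 786/17.
Price P = 221 - 1233/17 = 148.4706.
Juno's profit: 148.4706·(786/17) - 56·(786/17) - (1/2)(786/17)² = 3206.5536.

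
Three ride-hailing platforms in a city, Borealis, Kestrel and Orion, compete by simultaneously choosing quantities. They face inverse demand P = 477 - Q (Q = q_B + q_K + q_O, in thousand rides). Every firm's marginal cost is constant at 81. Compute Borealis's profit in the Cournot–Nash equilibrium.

Each firm earns π_i = (477 - Q)q_i - 81q_i.
Setting ∂π_i/∂q_i = 0 with rivals' quantities fixed: 396 - 2q_i - Σ_{j≠i} q_j = 0.
By symmetry each firm produces the same amount; substituting Σ_{j≠i} q_j = 2q_i yields q_i = 396/4 = 99.
Price P = 477 - 297 = 180.
Borealis's profit: (180 - 81)·99 = 9801.

9801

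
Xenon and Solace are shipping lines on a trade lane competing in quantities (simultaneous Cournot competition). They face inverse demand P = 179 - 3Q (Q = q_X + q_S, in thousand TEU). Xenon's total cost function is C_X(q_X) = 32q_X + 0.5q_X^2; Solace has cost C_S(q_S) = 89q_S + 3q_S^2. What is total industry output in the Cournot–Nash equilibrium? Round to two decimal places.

Xenon's profit: π_X = (179 - 3Q)q_X - (32q_X + (1/2)q_X²). Setting ∂π_X/∂q_X = 0: 147 - 7q_X - 3(q_S) = 0.
Solace's first-order condition: 90 - 12q_S - 3(q_X) = 0.
Rearranging gives the reaction functions q_X = (147 - 3q_S)/7 and q_S = (90 - 3q_X)/12.
Solving the pair: q_X = 498/25, q_S = 63/25.
Total output Q = 498/25 + 63/25 = 561/25.

22.44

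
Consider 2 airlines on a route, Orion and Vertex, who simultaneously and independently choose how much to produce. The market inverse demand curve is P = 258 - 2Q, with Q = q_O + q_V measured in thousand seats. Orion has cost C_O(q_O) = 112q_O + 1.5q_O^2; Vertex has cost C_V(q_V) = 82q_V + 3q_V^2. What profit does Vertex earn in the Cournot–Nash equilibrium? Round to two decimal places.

Orion's profit: π_O = (258 - 2Q)q_O - (112q_O + (3/2)q_O²). Setting ∂π_O/∂q_O = 0: 146 - 7q_O - 2(q_V) = 0.
Vertex's profit: π_V = (258 - 2Q)q_V - (82q_V + 3q_V²). Setting ∂π_V/∂q_V = 0: 176 - 10q_V - 2(q_O) = 0.
So q_O = (146 - 2q_V)/7 and q_V = (176 - 2q_O)/10.
Solving the pair: q_O = 554/33, q_V = 470/33.
Price P = 258 - 2·(1024/33) = 195.9394.
Vertex's profit: 195.9394·(470/33) - 82·(470/33) - 3(470/33)² = 1014.2332.

1014.23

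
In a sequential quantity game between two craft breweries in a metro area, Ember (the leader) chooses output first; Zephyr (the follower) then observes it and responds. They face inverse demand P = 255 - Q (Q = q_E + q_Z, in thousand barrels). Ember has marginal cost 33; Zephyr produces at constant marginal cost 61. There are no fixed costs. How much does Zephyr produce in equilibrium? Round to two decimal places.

Solve by backward induction. Given q_E, the follower Zephyr maximises π_Z = (255 - q_E - q_Z)q_Z - 61q_Z.
Setting the follower's marginal profit to zero, 194 - q_E - 2q_Z = 0, i.e. q_Z = (194 - q_E)/2.
The leader anticipates this reaction. Substituting into P = 255 - Q gives P = 158 - (1/2)q_E, so π_E = (158 - (1/2)q_E)q_E - 33q_E.
The leader's first-order condition 125 - q_E = 0 yields q_E = 125.
Then q_Z = (194 - 125)/2 = 69/2.

34.50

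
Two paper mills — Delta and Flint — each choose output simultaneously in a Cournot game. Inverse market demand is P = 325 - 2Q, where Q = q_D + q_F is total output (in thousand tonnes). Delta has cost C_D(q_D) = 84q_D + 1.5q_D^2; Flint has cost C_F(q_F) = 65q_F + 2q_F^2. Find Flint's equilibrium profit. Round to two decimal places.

Delta's profit: π_D = (325 - 2Q)q_D - (84q_D + (3/2)q_D²). Setting ∂π_D/∂q_D = 0: 241 - 7q_D - 2(q_F) = 0.
Flint's profit: π_F = (325 - 2Q)q_F - (65q_F + 2q_F²). Setting ∂π_F/∂q_F = 0: 260 - 8q_F - 2(q_D) = 0.
So q_D = (241 - 2q_F)/7 and q_F = (260 - 2q_D)/8.
Substituting one into the other gives q_D = 352/13 and q_F = 669/26.
Price P = 325 - 2·(1373/26) = 219.3846.
Flint's profit: 219.3846·(669/26) - 65·(669/26) - 2(669/26)² = 2648.2899.

2648.29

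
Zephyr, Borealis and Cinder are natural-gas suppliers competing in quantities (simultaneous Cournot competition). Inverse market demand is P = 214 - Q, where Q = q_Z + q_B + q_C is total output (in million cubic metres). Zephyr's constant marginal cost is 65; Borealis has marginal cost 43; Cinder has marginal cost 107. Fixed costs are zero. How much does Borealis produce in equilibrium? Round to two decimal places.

Zephyr's profit: π_Z = (214 - Q)q_Z - (65q_Z). Setting ∂π_Z/∂q_Z = 0: 149 - 2q_Z - (q_B + q_C) = 0.
Borealis's profit: π_B = (214 - Q)q_B - (43q_B). Setting ∂π_B/∂q_B = 0: 171 - 2q_B - (q_Z + q_C) = 0.
Cinder's profit: π_C = (214 - Q)q_C - (107q_C). Setting ∂π_C/∂q_C = 0: 107 - 2q_C - (q_Z + q_B) = 0.
Adding the 3 first-order conditions: 427 − 4Q = 0, so Q = 427/4.
Back-substituting: q_Z = (149 − 427/4) = 169/4, q_B = (171 − 427/4) = 257/4, q_C = (107 − 427/4) = 1/4.

64.25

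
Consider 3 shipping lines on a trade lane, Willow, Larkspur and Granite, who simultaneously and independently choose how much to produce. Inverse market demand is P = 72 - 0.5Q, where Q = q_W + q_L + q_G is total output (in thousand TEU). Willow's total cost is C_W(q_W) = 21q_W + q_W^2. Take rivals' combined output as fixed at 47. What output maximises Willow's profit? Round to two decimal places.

With rivals' combined output fixed at 47, Willow's profit is π_W = (72 - (1/2)·47 - (1/2)q_W)q_W - (21q_W + q_W²) = (97/2 - (1/2)q_W)q_W - (21q_W + q_W²).
∂π_W/∂q_W = 55/2 - 3q_W = 0, so q_W = 55/6.

9.17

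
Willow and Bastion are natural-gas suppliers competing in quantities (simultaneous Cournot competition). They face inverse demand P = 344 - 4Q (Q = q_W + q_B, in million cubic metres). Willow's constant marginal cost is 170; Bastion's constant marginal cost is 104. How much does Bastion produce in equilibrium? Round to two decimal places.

Willow's profit: π_W = (344 - 4Q)q_W - (170q_W). Setting ∂π_W/∂q_W = 0: 174 - 8q_W - 4(q_B) = 0.
Bastion's profit: π_B = (344 - 4Q)q_B - (104q_B). Setting ∂π_B/∂q_B = 0: 240 - 8q_B - 4(q_W) = 0.
Rearranging gives the reaction functions q_W = (174 - 4q_B)/8 and q_B = (240 - 4q_W)/8.
Substituting one into the other gives q_W = 9 and q_B = 51/2.

25.50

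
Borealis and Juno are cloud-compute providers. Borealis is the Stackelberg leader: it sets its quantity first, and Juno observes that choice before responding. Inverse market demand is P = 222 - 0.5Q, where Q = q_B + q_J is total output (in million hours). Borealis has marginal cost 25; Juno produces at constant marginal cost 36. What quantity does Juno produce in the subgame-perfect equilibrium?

82

Solve by backward induction. Given q_B, the follower Juno maximises π_J = (222 - (1/2)q_B - (1/2)q_J)q_J - 36q_J.
∂π_J/∂q_J = 186 - (1/2)q_B - q_J = 0 gives the reaction function q_J = (186 - (1/2)q_B).
The leader anticipates this reaction. Substituting into P = 222 - 0.5Q gives P = 129 - (1/4)q_B, so π_B = (129 - (1/4)q_B)q_B - 25q_B.
The leader's first-order condition 104 - (1/2)q_B = 0 yields q_B = 208.
Then q_J = (186 - (1/2)·208) = 82.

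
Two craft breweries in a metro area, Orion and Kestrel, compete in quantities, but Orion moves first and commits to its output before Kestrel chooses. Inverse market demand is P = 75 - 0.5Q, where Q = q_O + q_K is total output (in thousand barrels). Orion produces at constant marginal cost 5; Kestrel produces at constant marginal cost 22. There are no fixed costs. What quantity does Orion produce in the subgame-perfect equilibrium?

The follower Kestrel best-responds to any q_O: π_K = (75 - 0.5Q)q_K - 22q_K.
Follower FOC: 53 - (1/2)q_O - q_K = 0, so q_K(q_O) = (53 - (1/2)q_O).
Orion substitutes q_K(q_O) into its own profit: π_O = q_O(75 - (1/2)q_O - (53 - (1/2)q_O)/2) - 5q_O = (97/2 - (1/4)q_O)q_O - 5q_O.
Leader FOC: 87/2 - (1/2)q_O = 0, so q_O = 87.
Then q_K = (53 - (1/2)·87) = 19/2.

87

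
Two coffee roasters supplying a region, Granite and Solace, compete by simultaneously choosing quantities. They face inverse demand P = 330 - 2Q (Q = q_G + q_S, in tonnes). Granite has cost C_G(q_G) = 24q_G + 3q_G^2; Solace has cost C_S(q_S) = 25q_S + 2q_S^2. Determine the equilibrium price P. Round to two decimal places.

Granite's profit: π_G = (330 - 2Q)q_G - (24q_G + 3q_G²). Setting ∂π_G/∂q_G = 0: 306 - 10q_G - 2(q_S) = 0.
Solace's profit: π_S = (330 - 2Q)q_S - (25q_S + 2q_S²). Setting ∂π_S/∂q_S = 0: 305 - 8q_S - 2(q_G) = 0.
Best responses: q_G = (306 - 2q_S)/10, q_S = (305 - 2q_G)/8.
Substituting one into the other gives q_G = 919/38 and q_S = 1219/38.
Total output Q = 1069/19, so price P = 330 - 2·(1069/19) = 217.4737.

217.47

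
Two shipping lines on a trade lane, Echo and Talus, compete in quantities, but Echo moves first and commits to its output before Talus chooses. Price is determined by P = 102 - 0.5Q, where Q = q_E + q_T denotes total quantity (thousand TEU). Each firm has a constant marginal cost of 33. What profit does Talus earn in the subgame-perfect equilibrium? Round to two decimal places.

595.13

The follower Talus best-responds to any q_E: π_T = (102 - 0.5Q)q_T - 33q_T.
Setting the follower's marginal profit to zero, 69 - (1/2)q_E - q_T = 0, i.e. q_T = (69 - (1/2)q_E).
Echo substitutes q_T(q_E) into its own profit: π_E = q_E(102 - (1/2)q_E - (69 - (1/2)q_E)/2) - 33q_E = (135/2 - (1/4)q_E)q_E - 33q_E.
The leader's first-order condition 69/2 - (1/2)q_E = 0 yields q_E = 69.
Then q_T = (69 - (1/2)·69) = 69/2.
Price P = 102 - (1/2)·(207/2) = 201/4.
Talus's profit: (201/4 - 33)·(69/2) = 595.1250.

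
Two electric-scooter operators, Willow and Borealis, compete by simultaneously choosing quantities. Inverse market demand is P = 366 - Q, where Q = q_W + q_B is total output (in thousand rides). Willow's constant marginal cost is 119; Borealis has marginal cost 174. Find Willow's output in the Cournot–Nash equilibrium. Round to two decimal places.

100.67

Willow's profit: π_W = (366 - Q)q_W - (119q_W). Setting ∂π_W/∂q_W = 0: 247 - 2q_W - (q_B) = 0.
Borealis's first-order condition: 192 - 2q_B - (q_W) = 0.
Best responses: q_W = (247 - q_B)/2, q_B = (192 - q_W)/2.
Solving the pair: q_W = 302/3, q_B = 137/3.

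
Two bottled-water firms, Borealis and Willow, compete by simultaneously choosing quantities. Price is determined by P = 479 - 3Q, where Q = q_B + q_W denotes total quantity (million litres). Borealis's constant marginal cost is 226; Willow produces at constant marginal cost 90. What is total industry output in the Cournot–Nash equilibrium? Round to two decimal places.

71.33

Borealis's profit: π_B = (479 - 3Q)q_B - (226q_B). Setting ∂π_B/∂q_B = 0: 253 - 6q_B - 3(q_W) = 0.
Willow's profit: π_W = (479 - 3Q)q_W - (90q_W). Setting ∂π_W/∂q_W = 0: 389 - 6q_W - 3(q_B) = 0.
Rearranging gives the reaction functions q_B = (253 - 3q_W)/6 and q_W = (389 - 3q_B)/6.
Solving the pair: q_B = 13, q_W = 175/3.
Total output Q = 13 + 175/3 = 214/3.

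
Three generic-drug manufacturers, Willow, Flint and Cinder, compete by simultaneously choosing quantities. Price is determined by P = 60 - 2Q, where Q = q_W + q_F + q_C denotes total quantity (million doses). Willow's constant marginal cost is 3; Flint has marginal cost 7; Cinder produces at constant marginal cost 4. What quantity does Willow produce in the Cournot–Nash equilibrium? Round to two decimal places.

7.75

Willow's profit: π_W = (60 - 2Q)q_W - (3q_W). Setting ∂π_W/∂q_W = 0: 57 - 4q_W - 2(q_F + q_C) = 0.
Flint's profit: π_F = (60 - 2Q)q_F - (7q_F). Setting ∂π_F/∂q_F = 0: 53 - 4q_F - 2(q_W + q_C) = 0.
Cinder's profit: π_C = (60 - 2Q)q_C - (4q_C). Setting ∂π_C/∂q_C = 0: 56 - 4q_C - 2(q_W + q_F) = 0.
Summing all 3 equations gives 166 − 8Q = 0, hence Q = 83/4.
Back-substituting: q_W = (57 − 83/2)/2 = 31/4, q_F = (53 − 83/2)/2 = 23/4, q_C = (56 − 83/2)/2 = 29/4.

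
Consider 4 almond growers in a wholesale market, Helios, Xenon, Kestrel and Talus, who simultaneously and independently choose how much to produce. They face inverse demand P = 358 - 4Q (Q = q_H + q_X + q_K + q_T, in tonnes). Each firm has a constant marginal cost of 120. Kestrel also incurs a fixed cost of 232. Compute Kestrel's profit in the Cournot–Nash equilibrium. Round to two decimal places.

334.44

A representative firm's profit is π_i = q_i(358 - 4Q) - 120q_i.
Setting ∂π_i/∂q_i = 0 with rivals' quantities fixed: 238 - 8q_i - 4·Σ_{j≠i} q_j = 0.
By symmetry each firm produces the same amount; substituting Σ_{j≠i} q_j = 3q_i yields q_i = 238/20 = 119/10.
Price P = 358 - 4·(238/5) = 838/5.
Kestrel's profit: (838/5 - 120)·(119/10) - 232 = 334.4400.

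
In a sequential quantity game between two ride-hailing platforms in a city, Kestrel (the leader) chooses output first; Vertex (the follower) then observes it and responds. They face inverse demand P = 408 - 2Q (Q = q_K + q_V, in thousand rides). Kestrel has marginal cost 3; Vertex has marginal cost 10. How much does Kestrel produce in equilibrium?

Solve by backward induction. Given q_K, the follower Vertex maximises π_V = (408 - 2q_K - 2q_V)q_V - 10q_V.
Setting the follower's marginal profit to zero, 398 - 2q_K - 4q_V = 0, i.e. q_V = (398 - 2q_K)/4.
The leader anticipates this reaction. Substituting into P = 408 - 2Q gives P = 209 - q_K, so π_K = (209 - q_K)q_K - 3q_K.
The leader's first-order condition 206 - 2q_K = 0 yields q_K = 103.
Then q_V = (398 - 2·103)/4 = 48.

103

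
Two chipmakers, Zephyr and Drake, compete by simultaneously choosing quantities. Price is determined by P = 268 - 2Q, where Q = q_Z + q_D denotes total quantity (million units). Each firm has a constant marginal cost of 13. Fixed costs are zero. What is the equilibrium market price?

Each firm earns π_i = (268 - 2Q)q_i - 13q_i.
Setting ∂π_i/∂q_i = 0 with rivals' quantities fixed: 255 - 4q_i - 2q_j = 0.
With identical firms every q_j equals q_i, so q_j = q_i and 255 = 6q_i, giving q_i = 85/2.
Total output Q = 85, so price P = 268 - 2·85 = 98.

98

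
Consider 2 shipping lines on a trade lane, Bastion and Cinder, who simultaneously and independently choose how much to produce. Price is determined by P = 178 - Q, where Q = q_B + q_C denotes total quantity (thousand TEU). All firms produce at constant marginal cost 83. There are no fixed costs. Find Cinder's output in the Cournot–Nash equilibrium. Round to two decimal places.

31.67

A representative firm's profit is π_i = q_i(178 - Q) - 83q_i.
Setting ∂π_i/∂q_i = 0 with rivals' quantities fixed: 95 - 2q_i - q_j = 0.
By symmetry each firm produces the same amount; substituting q_j = q_i yields q_i = 95/3.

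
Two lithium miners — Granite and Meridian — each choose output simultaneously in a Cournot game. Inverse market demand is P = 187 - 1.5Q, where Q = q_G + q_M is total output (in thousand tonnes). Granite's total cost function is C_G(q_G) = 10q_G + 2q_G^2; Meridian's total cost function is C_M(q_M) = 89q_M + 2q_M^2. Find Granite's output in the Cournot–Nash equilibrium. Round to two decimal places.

23.36

Granite's profit: π_G = (187 - 1.5Q)q_G - (10q_G + 2q_G²). Setting ∂π_G/∂q_G = 0: 177 - 7q_G - (3/2)(q_M) = 0.
Meridian's profit: π_M = (187 - 1.5Q)q_M - (89q_M + 2q_M²). Setting ∂π_M/∂q_M = 0: 98 - 7q_M - (3/2)(q_G) = 0.
Best responses: q_G = (177 - (3/2)q_M)/7, q_M = (98 - (3/2)q_G)/7.
Substituting one into the other gives q_G = 23.3583 and q_M = 1682/187.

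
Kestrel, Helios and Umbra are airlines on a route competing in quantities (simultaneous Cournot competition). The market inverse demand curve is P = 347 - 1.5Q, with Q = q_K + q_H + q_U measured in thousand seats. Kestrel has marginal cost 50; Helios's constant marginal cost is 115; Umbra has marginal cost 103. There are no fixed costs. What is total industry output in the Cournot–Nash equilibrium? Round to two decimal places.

Kestrel's profit: π_K = (347 - 1.5Q)q_K - (50q_K). Setting ∂π_K/∂q_K = 0: 297 - 3q_K - (3/2)(q_H + q_U) = 0.
Helios's profit: π_H = (347 - 1.5Q)q_H - (115q_H). Setting ∂π_H/∂q_H = 0: 232 - 3q_H - (3/2)(q_K + q_U) = 0.
Umbra's profit: π_U = (347 - 1.5Q)q_U - (103q_U). Setting ∂π_U/∂q_U = 0: 244 - 3q_U - (3/2)(q_K + q_H) = 0.
Summing all 3 equations gives 773 − 6Q = 0, hence Q = 773/6.
Back-substituting: q_K = (297 − 773/4)/(3/2) = 415/6, q_H = (232 − 773/4)/(3/2) = 155/6, q_U = (244 − 773/4)/(3/2) = 203/6.
Total output Q = 415/6 + 155/6 + 203/6 = 773/6.

128.83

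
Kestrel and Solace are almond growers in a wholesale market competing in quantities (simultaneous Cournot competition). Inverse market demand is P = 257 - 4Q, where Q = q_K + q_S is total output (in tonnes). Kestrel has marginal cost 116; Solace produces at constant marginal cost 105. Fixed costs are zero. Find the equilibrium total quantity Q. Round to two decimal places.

Kestrel's profit: π_K = (257 - 4Q)q_K - (116q_K). Setting ∂π_K/∂q_K = 0: 141 - 8q_K - 4(q_S) = 0.
Solace's profit: π_S = (257 - 4Q)q_S - (105q_S). Setting ∂π_S/∂q_S = 0: 152 - 8q_S - 4(q_K) = 0.
Best responses: q_K = (141 - 4q_S)/8, q_S = (152 - 4q_K)/8.
Substituting one into the other gives q_K = 65/6 and q_S = 163/12.
Total output Q = 65/6 + 163/12 = 293/12.

24.42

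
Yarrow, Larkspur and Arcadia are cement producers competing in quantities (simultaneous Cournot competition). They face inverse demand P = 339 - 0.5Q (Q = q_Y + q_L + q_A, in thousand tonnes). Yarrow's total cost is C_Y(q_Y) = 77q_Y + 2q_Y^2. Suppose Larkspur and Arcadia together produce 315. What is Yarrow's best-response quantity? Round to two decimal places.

20.90

With rivals' combined output fixed at 315, Yarrow's profit is π_Y = (339 - (1/2)·315 - (1/2)q_Y)q_Y - (77q_Y + 2q_Y²) = (363/2 - (1/2)q_Y)q_Y - (77q_Y + 2q_Y²).
∂π_Y/∂q_Y = 209/2 - 5q_Y = 0, so q_Y = 209/10.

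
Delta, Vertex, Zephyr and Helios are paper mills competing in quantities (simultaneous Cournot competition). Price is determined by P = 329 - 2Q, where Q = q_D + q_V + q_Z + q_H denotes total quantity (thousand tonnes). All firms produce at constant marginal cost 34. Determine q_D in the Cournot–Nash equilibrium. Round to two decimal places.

29.50

A representative firm's profit is π_i = q_i(329 - 2Q) - 34q_i.
First-order condition (treating rivals' output as given): 295 - 4q_i - 2·Σ_{j≠i} q_j = 0.
With identical firms every q_j equals q_i, so Σ_{j≠i} q_j = 3q_i and 295 = 10q_i, giving q_i = 59/2.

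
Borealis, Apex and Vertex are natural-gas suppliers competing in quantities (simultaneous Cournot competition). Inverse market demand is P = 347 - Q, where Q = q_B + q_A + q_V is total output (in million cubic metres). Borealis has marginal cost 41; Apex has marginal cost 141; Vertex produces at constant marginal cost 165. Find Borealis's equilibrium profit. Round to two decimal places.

17556.25

Borealis's profit: π_B = (347 - Q)q_B - (41q_B). Setting ∂π_B/∂q_B = 0: 306 - 2q_B - (q_A + q_V) = 0.
Apex's profit: π_A = (347 - Q)q_A - (141q_A). Setting ∂π_A/∂q_A = 0: 206 - 2q_A - (q_B + q_V) = 0.
Vertex's first-order condition: 182 - 2q_V - (q_B + q_A) = 0.
Adding the 3 conditions: 694 − 2Q − 2Q = 0, i.e. Q = 347/2.
Back-substituting: q_B = (306 − 347/2) = 265/2, q_A = (206 − 347/2) = 65/2, q_V = (182 − 347/2) = 17/2.
Price P = 347 - 347/2 = 347/2.
Borealis's profit: (347/2 - 41)·(265/2) = 17556.2500.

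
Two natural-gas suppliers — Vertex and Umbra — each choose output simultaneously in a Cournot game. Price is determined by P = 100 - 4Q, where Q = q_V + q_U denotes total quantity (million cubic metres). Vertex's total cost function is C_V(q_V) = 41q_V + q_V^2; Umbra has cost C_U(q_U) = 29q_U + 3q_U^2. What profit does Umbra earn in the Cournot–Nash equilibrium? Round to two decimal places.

Vertex's profit: π_V = (100 - 4Q)q_V - (41q_V + q_V²). Setting ∂π_V/∂q_V = 0: 59 - 10q_V - 4(q_U) = 0.
Umbra's profit: π_U = (100 - 4Q)q_U - (29q_U + 3q_U²). Setting ∂π_U/∂q_U = 0: 71 - 14q_U - 4(q_V) = 0.
So q_V = (59 - 4q_U)/10 and q_U = (71 - 4q_V)/14.
Solving the pair: q_V = 271/62, q_U = 237/62.
Price P = 100 - 4·(254/31) = 67.2258.
Umbra's profit: 67.2258·(237/62) - 29·(237/62) - 3(237/62)² = 102.2849.

102.28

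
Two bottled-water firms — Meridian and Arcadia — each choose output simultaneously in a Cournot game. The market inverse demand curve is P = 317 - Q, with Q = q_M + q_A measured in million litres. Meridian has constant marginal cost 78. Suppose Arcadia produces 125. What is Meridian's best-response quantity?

With the rival's output fixed at 125, Meridian's profit is π_M = (317 - 125 - q_M)q_M - (78q_M) = (192 - q_M)q_M - (78q_M).
∂π_M/∂q_M = 114 - 2q_M = 0, so q_M = 57.

57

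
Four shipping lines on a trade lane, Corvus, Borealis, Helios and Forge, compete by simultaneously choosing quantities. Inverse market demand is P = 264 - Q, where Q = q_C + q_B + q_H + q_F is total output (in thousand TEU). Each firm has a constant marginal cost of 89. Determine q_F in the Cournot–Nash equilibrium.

35

Each firm earns π_i = (264 - Q)q_i - 89q_i.
First-order condition (treating rivals' output as given): 175 - 2q_i - Σ_{j≠i} q_j = 0.
By symmetry each firm produces the same amount; substituting Σ_{j≠i} q_j = 3q_i yields q_i = 175/5 = 35.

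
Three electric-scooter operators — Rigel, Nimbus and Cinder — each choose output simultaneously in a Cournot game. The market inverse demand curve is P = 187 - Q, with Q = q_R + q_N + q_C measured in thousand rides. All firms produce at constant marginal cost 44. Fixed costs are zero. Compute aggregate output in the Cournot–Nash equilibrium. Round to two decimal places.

107.25

Each firm earns π_i = (187 - Q)q_i - 44q_i.
Setting ∂π_i/∂q_i = 0 with rivals' quantities fixed: 143 - 2q_i - Σ_{j≠i} q_j = 0.
With identical firms every q_j equals q_i, so Σ_{j≠i} q_j = 2q_i and 143 = 4q_i, giving q_i = 143/4.
Total output Q = 143/4 + 143/4 + 143/4 = 429/4.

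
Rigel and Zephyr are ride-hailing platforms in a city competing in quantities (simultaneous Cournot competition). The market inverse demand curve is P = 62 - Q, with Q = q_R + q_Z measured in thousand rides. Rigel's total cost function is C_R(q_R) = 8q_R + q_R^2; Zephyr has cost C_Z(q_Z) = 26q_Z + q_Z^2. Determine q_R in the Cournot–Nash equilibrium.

12

Rigel's profit: π_R = (62 - Q)q_R - (8q_R + q_R²). Setting ∂π_R/∂q_R = 0: 54 - 4q_R - (q_Z) = 0.
Zephyr's profit: π_Z = (62 - Q)q_Z - (26q_Z + q_Z²). Setting ∂π_Z/∂q_Z = 0: 36 - 4q_Z - (q_R) = 0.
Rearranging gives the reaction functions q_R = (54 - q_Z)/4 and q_Z = (36 - q_R)/4.
Solving the pair: q_R = 12, q_Z = 6.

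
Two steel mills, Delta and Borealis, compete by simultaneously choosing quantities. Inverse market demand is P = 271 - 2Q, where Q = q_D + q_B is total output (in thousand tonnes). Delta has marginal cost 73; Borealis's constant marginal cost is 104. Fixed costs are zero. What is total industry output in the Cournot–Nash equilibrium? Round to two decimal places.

Delta's profit: π_D = (271 - 2Q)q_D - (73q_D). Setting ∂π_D/∂q_D = 0: 198 - 4q_D - 2(q_B) = 0.
Borealis's profit: π_B = (271 - 2Q)q_B - (104q_B). Setting ∂π_B/∂q_B = 0: 167 - 4q_B - 2(q_D) = 0.
Best responses: q_D = (198 - 2q_B)/4, q_B = (167 - 2q_D)/4.
Solving the pair: q_D = 229/6, q_B = 68/3.
Total output Q = 229/6 + 68/3 = 365/6.

60.83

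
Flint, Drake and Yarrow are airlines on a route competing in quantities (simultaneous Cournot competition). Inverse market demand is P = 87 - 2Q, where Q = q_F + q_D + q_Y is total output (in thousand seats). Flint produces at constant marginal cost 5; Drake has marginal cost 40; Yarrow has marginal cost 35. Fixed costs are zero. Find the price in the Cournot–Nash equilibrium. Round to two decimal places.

Flint's profit: π_F = (87 - 2Q)q_F - (5q_F). Setting ∂π_F/∂q_F = 0: 82 - 4q_F - 2(q_D + q_Y) = 0.
Drake's first-order condition: 47 - 4q_D - 2(q_F + q_Y) = 0.
Yarrow's profit: π_Y = (87 - 2Q)q_Y - (35q_Y). Setting ∂π_Y/∂q_Y = 0: 52 - 4q_Y - 2(q_F + q_D) = 0.
Summing all 3 equations gives 181 − 8Q = 0, hence Q = 181/8.
Back-substituting: q_F = (82 − 181/4)/2 = 147/8, q_D = (47 − 181/4)/2 = 7/8, q_Y = (52 − 181/4)/2 = 27/8.
Total output Q = 181/8, so price P = 87 - 2·(181/8) = 167/4.

41.75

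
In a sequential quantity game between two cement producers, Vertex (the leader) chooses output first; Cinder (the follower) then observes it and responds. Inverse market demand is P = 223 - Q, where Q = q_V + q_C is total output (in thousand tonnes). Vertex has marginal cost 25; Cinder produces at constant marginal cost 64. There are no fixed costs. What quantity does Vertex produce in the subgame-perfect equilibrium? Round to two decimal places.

The follower Cinder best-responds to any q_V: π_C = (223 - Q)q_C - 64q_C.
Follower FOC: 159 - q_V - 2q_C = 0, so q_C(q_V) = (159 - q_V)/2.
The leader anticipates this reaction. Substituting into P = 223 - Q gives P = 287/2 - (1/2)q_V, so π_V = (287/2 - (1/2)q_V)q_V - 25q_V.
Leader FOC: 237/2 - q_V = 0, so q_V = 237/2.
Then q_C = (159 - 237/2)/2 = 81/4.

118.50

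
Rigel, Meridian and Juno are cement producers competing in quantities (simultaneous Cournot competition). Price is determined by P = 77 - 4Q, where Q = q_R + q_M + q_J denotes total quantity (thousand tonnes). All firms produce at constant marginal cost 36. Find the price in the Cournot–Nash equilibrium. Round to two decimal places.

46.25

Each firm earns π_i = (77 - 4Q)q_i - 36q_i.
Setting ∂π_i/∂q_i = 0 with rivals' quantities fixed: 41 - 8q_i - 4·Σ_{j≠i} q_j = 0.
By symmetry each firm produces the same amount; substituting Σ_{j≠i} q_j = 2q_i yields q_i = 41/16.
Total output Q = 123/16, so price P = 77 - 4·(123/16) = 185/4.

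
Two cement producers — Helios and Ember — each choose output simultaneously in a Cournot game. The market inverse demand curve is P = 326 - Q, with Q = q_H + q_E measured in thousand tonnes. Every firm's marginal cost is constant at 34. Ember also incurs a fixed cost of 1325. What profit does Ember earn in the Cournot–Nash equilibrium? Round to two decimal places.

Each firm earns π_i = (326 - Q)q_i - 34q_i.
Setting ∂π_i/∂q_i = 0 with rivals' quantities fixed: 292 - 2q_i - q_j = 0.
With identical firms every q_j equals q_i, so q_j = q_i and 292 = 3q_i, giving q_i = 292/3.
Price P = 326 - 584/3 = 394/3.
Ember's profit: (394/3 - 34)·(292/3) - 1325 = 8148.7778.

8148.78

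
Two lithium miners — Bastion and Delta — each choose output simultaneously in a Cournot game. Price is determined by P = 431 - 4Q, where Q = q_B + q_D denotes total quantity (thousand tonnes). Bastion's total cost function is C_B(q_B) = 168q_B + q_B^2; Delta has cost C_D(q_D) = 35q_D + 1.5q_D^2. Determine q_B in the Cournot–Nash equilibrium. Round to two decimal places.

13.93

Bastion's profit: π_B = (431 - 4Q)q_B - (168q_B + q_B²). Setting ∂π_B/∂q_B = 0: 263 - 10q_B - 4(q_D) = 0.
Delta's profit: π_D = (431 - 4Q)q_D - (35q_D + (3/2)q_D²). Setting ∂π_D/∂q_D = 0: 396 - 11q_D - 4(q_B) = 0.
Rearranging gives the reaction functions q_B = (263 - 4q_D)/10 and q_D = (396 - 4q_B)/11.
Substituting one into the other gives q_B = 1309/94 and q_D = 1454/47.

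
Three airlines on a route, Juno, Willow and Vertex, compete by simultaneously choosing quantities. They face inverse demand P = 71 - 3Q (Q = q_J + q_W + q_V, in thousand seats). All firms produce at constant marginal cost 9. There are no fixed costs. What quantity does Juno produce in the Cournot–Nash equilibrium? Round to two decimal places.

A representative firm's profit is π_i = q_i(71 - 3Q) - 9q_i.
Setting ∂π_i/∂q_i = 0 with rivals' quantities fixed: 62 - 6q_i - 3·Σ_{j≠i} q_j = 0.
By symmetry each firm produces the same amount; substituting Σ_{j≠i} q_j = 2q_i yields q_i = 62/12 = 31/6.

5.17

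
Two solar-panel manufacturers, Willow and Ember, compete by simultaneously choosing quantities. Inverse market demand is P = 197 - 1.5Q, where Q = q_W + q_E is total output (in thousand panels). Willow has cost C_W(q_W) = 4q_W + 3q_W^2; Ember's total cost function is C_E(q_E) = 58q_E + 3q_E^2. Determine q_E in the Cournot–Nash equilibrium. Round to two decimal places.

12.21

Willow's profit: π_W = (197 - 1.5Q)q_W - (4q_W + 3q_W²). Setting ∂π_W/∂q_W = 0: 193 - 9q_W - (3/2)(q_E) = 0.
Ember's profit: π_E = (197 - 1.5Q)q_E - (58q_E + 3q_E²). Setting ∂π_E/∂q_E = 0: 139 - 9q_E - (3/2)(q_W) = 0.
Best responses: q_W = (193 - (3/2)q_E)/9, q_E = (139 - (3/2)q_W)/9.
Substituting one into the other gives q_W = 19.4095 and q_E = 1282/105.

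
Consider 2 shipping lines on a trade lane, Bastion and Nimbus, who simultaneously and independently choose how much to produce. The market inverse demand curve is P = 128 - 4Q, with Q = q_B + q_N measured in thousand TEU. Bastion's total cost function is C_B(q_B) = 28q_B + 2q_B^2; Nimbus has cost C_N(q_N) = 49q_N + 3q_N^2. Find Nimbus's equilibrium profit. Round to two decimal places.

90.99

Bastion's profit: π_B = (128 - 4Q)q_B - (28q_B + 2q_B²). Setting ∂π_B/∂q_B = 0: 100 - 12q_B - 4(q_N) = 0.
Nimbus's first-order condition: 79 - 14q_N - 4(q_B) = 0.
So q_B = (100 - 4q_N)/12 and q_N = (79 - 4q_B)/14.
Substituting one into the other gives q_B = 271/38 and q_N = 137/38.
Price P = 128 - 4·(204/19) = 1616/19.
Nimbus's profit: (1616/19)·(137/38) - 49·(137/38) - 3(137/38)² = 90.9855.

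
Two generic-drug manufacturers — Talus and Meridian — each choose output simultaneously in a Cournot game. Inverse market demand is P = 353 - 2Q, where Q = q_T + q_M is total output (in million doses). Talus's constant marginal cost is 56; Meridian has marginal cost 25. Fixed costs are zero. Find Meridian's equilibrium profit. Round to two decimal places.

7160.06

Talus's profit: π_T = (353 - 2Q)q_T - (56q_T). Setting ∂π_T/∂q_T = 0: 297 - 4q_T - 2(q_M) = 0.
Meridian's profit: π_M = (353 - 2Q)q_M - (25q_M). Setting ∂π_M/∂q_M = 0: 328 - 4q_M - 2(q_T) = 0.
Best responses: q_T = (297 - 2q_M)/4, q_M = (328 - 2q_T)/4.
Substituting one into the other gives q_T = 133/3 and q_M = 359/6.
Price P = 353 - 2·(625/6) = 434/3.
Meridian's profit: (434/3 - 25)·(359/6) = 7160.0556.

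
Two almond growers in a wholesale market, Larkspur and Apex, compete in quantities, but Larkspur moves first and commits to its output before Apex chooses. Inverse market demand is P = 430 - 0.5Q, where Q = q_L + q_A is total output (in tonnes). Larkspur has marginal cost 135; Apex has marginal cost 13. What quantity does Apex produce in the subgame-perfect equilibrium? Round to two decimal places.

330.50

Solve by backward induction. Given q_L, the follower Apex maximises π_A = (430 - (1/2)q_L - (1/2)q_A)q_A - 13q_A.
∂π_A/∂q_A = 417 - (1/2)q_L - q_A = 0 gives the reaction function q_A = (417 - (1/2)q_L).
Larkspur substitutes q_A(q_L) into its own profit: π_L = q_L(430 - (1/2)q_L - (417 - (1/2)q_L)/2) - 135q_L = (443/2 - (1/4)q_L)q_L - 135q_L.
Leader FOC: 173/2 - (1/2)q_L = 0, so q_L = 173.
Then q_A = (417 - (1/2)·173) = 661/2.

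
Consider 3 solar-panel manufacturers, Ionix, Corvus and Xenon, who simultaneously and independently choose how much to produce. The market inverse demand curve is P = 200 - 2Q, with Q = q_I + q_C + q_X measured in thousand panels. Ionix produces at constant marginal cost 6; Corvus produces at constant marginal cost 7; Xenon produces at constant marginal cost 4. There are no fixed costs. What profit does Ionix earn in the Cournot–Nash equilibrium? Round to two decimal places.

Ionix's profit: π_I = (200 - 2Q)q_I - (6q_I). Setting ∂π_I/∂q_I = 0: 194 - 4q_I - 2(q_C + q_X) = 0.
Corvus's first-order condition: 193 - 4q_C - 2(q_I + q_X) = 0.
Xenon's profit: π_X = (200 - 2Q)q_X - (4q_X). Setting ∂π_X/∂q_X = 0: 196 - 4q_X - 2(q_I + q_C) = 0.
Summing all 3 equations gives 583 − 8Q = 0, hence Q = 583/8.
Back-substituting: q_I = (194 − 583/4)/2 = 193/8, q_C = (193 − 583/4)/2 = 189/8, q_X = (196 − 583/4)/2 = 201/8.
Price P = 200 - 2·(583/8) = 217/4.
Ionix's profit: (217/4 - 6)·(193/8) = 1164.0313.

1164.03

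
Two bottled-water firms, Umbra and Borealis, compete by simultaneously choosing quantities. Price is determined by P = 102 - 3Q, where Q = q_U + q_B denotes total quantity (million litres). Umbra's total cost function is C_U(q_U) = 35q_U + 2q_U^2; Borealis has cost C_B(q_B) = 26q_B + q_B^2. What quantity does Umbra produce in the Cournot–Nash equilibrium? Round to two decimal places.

4.34

Umbra's profit: π_U = (102 - 3Q)q_U - (35q_U + 2q_U²). Setting ∂π_U/∂q_U = 0: 67 - 10q_U - 3(q_B) = 0.
Borealis's first-order condition: 76 - 8q_B - 3(q_U) = 0.
Rearranging gives the reaction functions q_U = (67 - 3q_B)/10 and q_B = (76 - 3q_U)/8.
Substituting one into the other gives q_U = 308/71 and q_B = 559/71.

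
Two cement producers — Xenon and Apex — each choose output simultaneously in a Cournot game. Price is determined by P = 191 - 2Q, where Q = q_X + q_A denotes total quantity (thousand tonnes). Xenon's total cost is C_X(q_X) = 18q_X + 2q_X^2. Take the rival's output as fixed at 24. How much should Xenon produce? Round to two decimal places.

15.63

With the rival's output fixed at 24, Xenon's profit is π_X = (191 - 2·24 - 2q_X)q_X - (18q_X + 2q_X²) = (143 - 2q_X)q_X - (18q_X + 2q_X²).
∂π_X/∂q_X = 125 - 8q_X = 0, so q_X = 125/8.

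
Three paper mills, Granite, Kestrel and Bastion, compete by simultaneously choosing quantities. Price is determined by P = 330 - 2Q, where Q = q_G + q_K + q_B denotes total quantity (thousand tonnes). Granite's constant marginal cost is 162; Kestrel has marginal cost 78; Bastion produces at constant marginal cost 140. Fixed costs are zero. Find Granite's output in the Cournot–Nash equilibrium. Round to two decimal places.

Granite's profit: π_G = (330 - 2Q)q_G - (162q_G). Setting ∂π_G/∂q_G = 0: 168 - 4q_G - 2(q_K + q_B) = 0.
Kestrel's first-order condition: 252 - 4q_K - 2(q_G + q_B) = 0.
Bastion's profit: π_B = (330 - 2Q)q_B - (140q_B). Setting ∂π_B/∂q_B = 0: 190 - 4q_B - 2(q_G + q_K) = 0.
Adding the 3 first-order conditions: 610 − 8Q = 0, so Q = 305/4.
Back-substituting: q_G = (168 − 305/2)/2 = 31/4, q_K = (252 − 305/2)/2 = 199/4, q_B = (190 − 305/2)/2 = 75/4.

7.75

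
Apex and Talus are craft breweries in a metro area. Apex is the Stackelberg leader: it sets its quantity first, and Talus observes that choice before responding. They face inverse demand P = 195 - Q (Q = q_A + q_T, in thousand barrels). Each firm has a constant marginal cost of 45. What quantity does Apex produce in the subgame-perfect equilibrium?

75

Solve by backward induction. Given q_A, the follower Talus maximises π_T = (195 - q_A - q_T)q_T - 45q_T.
∂π_T/∂q_T = 150 - q_A - 2q_T = 0 gives the reaction function q_T = (150 - q_A)/2.
Apex substitutes q_T(q_A) into its own profit: π_A = q_A(195 - q_A - (150 - q_A)/2) - 45q_A = (120 - (1/2)q_A)q_A - 45q_A.
Leader FOC: 75 - q_A = 0, so q_A = 75.
Then q_T = (150 - 75)/2 = 75/2.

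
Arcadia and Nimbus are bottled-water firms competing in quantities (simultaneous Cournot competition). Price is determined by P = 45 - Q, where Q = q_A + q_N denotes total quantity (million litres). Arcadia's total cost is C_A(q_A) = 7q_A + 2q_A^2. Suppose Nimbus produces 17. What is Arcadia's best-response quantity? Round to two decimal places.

With the rival's output fixed at 17, Arcadia's profit is π_A = (45 - 17 - q_A)q_A - (7q_A + 2q_A²) = (28 - q_A)q_A - (7q_A + 2q_A²).
∂π_A/∂q_A = 21 - 6q_A = 0, so q_A = 7/2.

3.50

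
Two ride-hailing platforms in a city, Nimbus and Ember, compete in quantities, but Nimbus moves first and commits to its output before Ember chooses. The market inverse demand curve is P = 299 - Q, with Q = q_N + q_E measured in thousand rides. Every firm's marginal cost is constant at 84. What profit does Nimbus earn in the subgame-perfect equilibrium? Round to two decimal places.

5778.13

The follower Ember best-responds to any q_N: π_E = (299 - Q)q_E - 84q_E.
Setting the follower's marginal profit to zero, 215 - q_N - 2q_E = 0, i.e. q_E = (215 - q_N)/2.
Nimbus substitutes q_E(q_N) into its own profit: π_N = q_N(299 - q_N - (215 - q_N)/2) - 84q_N = (383/2 - (1/2)q_N)q_N - 84q_N.
Maximising: ∂π_N/∂q_N = 215/2 - q_N = 0, giving q_N = 215/2.
Then q_E = (215 - 215/2)/2 = 215/4.
Price P = 299 - 645/4 = 551/4.
Nimbus's profit: (551/4 - 84)·(215/2) = 5778.1250.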